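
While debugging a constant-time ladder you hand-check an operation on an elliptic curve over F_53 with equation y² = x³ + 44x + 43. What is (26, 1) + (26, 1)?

tangent at (26, 1): λ = (3·26² + 44)/(2·1) ≡ 5/2. 2⁻¹ ≡ 27 (mod 53), so λ ≡ 5·27 ≡ 29.
  x = λ² - 26 - 26 = 841 - 52 ≡ 47; y = λ·(26 - 47) - 1 ≡ 26. → (47, 26)

(47, 26)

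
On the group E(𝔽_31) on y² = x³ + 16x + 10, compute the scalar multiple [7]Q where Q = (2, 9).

Double-and-add on 7 = (111)₂. Start with Q = (2, 9) for the leading 1-bit.
double: tangent at (2, 9): λ = (3·2² + 16)/(2·9) ≡ 28/18. 18⁻¹ ≡ 19 (mod 31) since 18·19 = 342 ≡ 1, so λ ≡ 28·19 ≡ 5.
  x = λ² - 2 - 2 = 25 - 4 ≡ 21; y = λ·(2 - 21) - 9 ≡ 20. → (21, 20)
add Q: (21, 20) + (2, 9). λ = (9 - 20)/(2 - 21) ≡ 20/12 mod 31. 12⁻¹ ≡ 13 (mod 31), so λ ≡ 12.
  x = λ² - 21 - 2 = 144 - 23 ≡ 28; y = λ·(21 - 28) - 20 ≡ 20. → (28, 20)
double: tangent at (28, 20): λ = (3·28² + 16)/(2·20) ≡ 12/9. 9⁻¹ ≡ 7 (mod 31) since 9·7 = 63 ≡ 1, so λ ≡ 12·7 ≡ 22.
  x = λ² - 28 - 28 = 484 - 56 ≡ 25; y = λ·(28 - 25) - 20 ≡ 15. → (25, 15)
add Q: (25, 15) + (2, 9). λ = (9 - 15)/(2 - 25) ≡ 25/8 mod 31. 8⁻¹ ≡ 4 (mod 31), so λ ≡ 7.
  x = λ² - 25 - 2 = 49 - 27 ≡ 22; y = λ·(25 - 22) - 15 ≡ 6. → (22, 6)

(22, 6)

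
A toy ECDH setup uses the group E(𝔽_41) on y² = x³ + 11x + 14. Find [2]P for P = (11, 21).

tangent at (11, 21): λ = (3·11² + 11)/(2·21) ≡ 5/1. 1⁻¹ ≡ 1 (mod 41), so λ ≡ 5·1 ≡ 5.
  x = λ² - 11 - 11 = 25 - 22 ≡ 3; y = λ·(11 - 3) - 21 ≡ 19. → (3, 19)

(3, 19)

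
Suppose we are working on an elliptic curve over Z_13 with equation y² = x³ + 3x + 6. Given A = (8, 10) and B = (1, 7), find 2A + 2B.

(8, 10)

First 2A:
Repeated addition: build up to 2A.
2A: tangent at (8, 10): λ = (3·8² + 3)/(2·10) ≡ 0/7. 7⁻¹ ≡ 2 (mod 13) since 7·2 = 14 ≡ 1, so λ ≡ 0·2 ≡ 0.
  x = λ² - 8 - 8 = 0 - 16 ≡ 10; y = λ·(8 - 10) - 10 ≡ 3. → (10, 3)
2A = (10, 3).
Next 2B:
Repeated addition: build up to 2B.
2B: tangent at (1, 7): λ = (3·1² + 3)/(2·7) ≡ 6/1. 1⁻¹ ≡ 1 (mod 13), so λ ≡ 6·1 ≡ 6.
  x = λ² - 1 - 1 = 36 - 2 ≡ 8; y = λ·(1 - 8) - 7 ≡ 3. → (8, 3)
2B = (8, 3).
Finally 2A + 2B:
(10, 3) + (8, 3). λ = (3 - 3)/(8 - 10) ≡ 0/11 mod 13. 11⁻¹ ≡ 6 (mod 13), so λ ≡ 0.
  x = λ² - 10 - 8 = 0 - 18 ≡ 8; y = λ·(10 - 8) - 3 ≡ 10. → (8, 10)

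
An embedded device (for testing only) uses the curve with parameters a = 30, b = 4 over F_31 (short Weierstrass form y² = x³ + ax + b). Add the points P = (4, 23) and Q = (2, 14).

(22, 20)

(4, 23) + (2, 14). λ = (14 - 23)/(2 - 4) ≡ 22/29 mod 31. 29⁻¹ ≡ 15 (mod 31) since 29·15 = 435 ≡ 1, so λ ≡ 20.
  x = λ² - 4 - 2 = 400 - 6 ≡ 22; y = λ·(4 - 22) - 23 ≡ 20. → (22, 20)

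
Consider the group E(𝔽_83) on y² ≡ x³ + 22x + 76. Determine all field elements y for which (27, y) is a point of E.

none

x³ + 22x + 76 = 20353 ≡ 18 (mod 83).
18 is a non-residue mod 83; no y exists.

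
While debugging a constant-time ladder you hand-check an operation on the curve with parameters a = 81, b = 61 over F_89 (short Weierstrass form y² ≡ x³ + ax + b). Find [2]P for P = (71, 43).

tangent at (71, 43): λ = (3·71² + 81)/(2·43) ≡ 74/86. 86⁻¹ ≡ 59 (mod 89), so λ ≡ 74·59 ≡ 5.
  x = λ² - 71 - 71 = 25 - 142 ≡ 61; y = λ·(71 - 61) - 43 ≡ 7. → (61, 7)

(61, 7)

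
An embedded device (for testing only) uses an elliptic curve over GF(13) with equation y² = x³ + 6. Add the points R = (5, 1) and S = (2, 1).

(6, 12)

(5, 1) + (2, 1). λ = (1 - 1)/(2 - 5) ≡ 0/10 mod 13. 10⁻¹ ≡ 4 (mod 13) since 10·4 = 40 ≡ 1, so λ ≡ 0.
  x = λ² - 5 - 2 = 0 - 7 ≡ 6; y = λ·(5 - 6) - 1 ≡ 12. → (6, 12)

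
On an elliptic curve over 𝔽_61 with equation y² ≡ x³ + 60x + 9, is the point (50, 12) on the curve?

y² = 12² ≡ 22; x³ + 60x + 9 = 128009 ≡ 31 (mod 61). 22 ≠ 31.

no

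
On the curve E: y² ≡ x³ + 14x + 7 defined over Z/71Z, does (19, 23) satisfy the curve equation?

y² = 23² ≡ 32; x³ + 14x + 7 = 7132 ≡ 32 (mod 71). 32 = 32.

yes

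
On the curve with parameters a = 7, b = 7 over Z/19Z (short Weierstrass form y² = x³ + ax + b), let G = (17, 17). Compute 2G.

(4, 2)

tangent at (17, 17): λ = (3·17² + 7)/(2·17) ≡ 0/15. 15⁻¹ ≡ 14 (mod 19), so λ ≡ 0·14 ≡ 0.
  x = λ² - 17 - 17 = 0 - 34 ≡ 4; y = λ·(17 - 4) - 17 ≡ 2. → (4, 2)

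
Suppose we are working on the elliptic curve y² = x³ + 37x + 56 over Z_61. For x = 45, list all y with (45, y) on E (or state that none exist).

x³ + 37x + 56 = 92846 ≡ 4 (mod 61).
Square roots of 4 mod 61: 2 and 59 (since 2² = 4 ≡ 4).

2, 59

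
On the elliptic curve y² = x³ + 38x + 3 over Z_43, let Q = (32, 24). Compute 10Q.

Double-and-add on 10 = (1010)₂. Start with Q = (32, 24) for the leading 1-bit.
double: tangent at (32, 24): λ = (3·32² + 38)/(2·24) ≡ 14/5. 5⁻¹ ≡ 26 (mod 43) since 5·26 = 130 ≡ 1, so λ ≡ 14·26 ≡ 20.
  x = λ² - 32 - 32 = 400 - 64 ≡ 35; y = λ·(32 - 35) - 24 ≡ 2. → (35, 2)
double: tangent at (35, 2): λ = (3·35² + 38)/(2·2) ≡ 15/4. 4⁻¹ ≡ 11 (mod 43) since 4·11 = 44 ≡ 1, so λ ≡ 15·11 ≡ 36.
  x = λ² - 35 - 35 = 1296 - 70 ≡ 22; y = λ·(35 - 22) - 2 ≡ 36. → (22, 36)
add Q: (22, 36) + (32, 24). λ = (24 - 36)/(32 - 22) ≡ 31/10 mod 43. 10⁻¹ ≡ 13 (mod 43), so λ ≡ 16.
  x = λ² - 22 - 32 = 256 - 54 ≡ 30; y = λ·(22 - 30) - 36 ≡ 8. → (30, 8)
double: tangent at (30, 8): λ = (3·30² + 38)/(2·8) ≡ 29/16. 16⁻¹ ≡ 35 (mod 43), so λ ≡ 29·35 ≡ 26.
  x = λ² - 30 - 30 = 676 - 60 ≡ 14; y = λ·(30 - 14) - 8 ≡ 21. → (14, 21)

(14, 21)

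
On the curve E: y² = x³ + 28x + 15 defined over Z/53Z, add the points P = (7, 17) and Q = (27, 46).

(48, 11)

(7, 17) + (27, 46). λ = (46 - 17)/(27 - 7) ≡ 29/20 mod 53. 20⁻¹ ≡ 8 (mod 53), so λ ≡ 20.
  x = λ² - 7 - 27 = 400 - 34 ≡ 48; y = λ·(7 - 48) - 17 ≡ 11. → (48, 11)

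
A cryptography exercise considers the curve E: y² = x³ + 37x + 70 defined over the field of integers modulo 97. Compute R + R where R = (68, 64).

tangent at (68, 64): λ = (3·68² + 37)/(2·64) ≡ 38/31. 31⁻¹ ≡ 72 (mod 97) since 31·72 = 2232 ≡ 1, so λ ≡ 38·72 ≡ 20.
  x = λ² - 68 - 68 = 400 - 136 ≡ 70; y = λ·(68 - 70) - 64 ≡ 90. → (70, 90)

(70, 90)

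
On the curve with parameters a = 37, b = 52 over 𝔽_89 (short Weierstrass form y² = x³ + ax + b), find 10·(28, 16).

(76, 69)

Write Q = (28, 16).
Repeated addition: build up to 10Q.
2Q: tangent at (28, 16): λ = (3·28² + 37)/(2·16) ≡ 75/32. 32⁻¹ ≡ 64 (mod 89), so λ ≡ 75·64 ≡ 83.
  x = λ² - 28 - 28 = 6889 - 56 ≡ 69; y = λ·(28 - 69) - 16 ≡ 52. → (69, 52)
3Q: (69, 52) + (28, 16). λ = (16 - 52)/(28 - 69) ≡ 53/48 mod 89. 48⁻¹ ≡ 13 (mod 89), so λ ≡ 66.
  x = λ² - 69 - 28 = 4356 - 97 ≡ 76; y = λ·(69 - 76) - 52 ≡ 20. → (76, 20)
4Q: (76, 20) + (28, 16). λ = (16 - 20)/(28 - 76) ≡ 85/41 mod 89. 41⁻¹ ≡ 76 (mod 89), so λ ≡ 52.
  x = λ² - 76 - 28 = 2704 - 104 ≡ 19; y = λ·(76 - 19) - 20 ≡ 7. → (19, 7)
5Q: (19, 7) + (28, 16). λ = (16 - 7)/(28 - 19) ≡ 9/9 mod 89. 9⁻¹ ≡ 10 (mod 89), so λ ≡ 1.
  x = λ² - 19 - 28 = 1 - 47 ≡ 43; y = λ·(19 - 43) - 7 ≡ 58. → (43, 58)
6Q: (43, 58) + (28, 16). λ = (16 - 58)/(28 - 43) ≡ 47/74 mod 89. 74⁻¹ ≡ 83 (mod 89), so λ ≡ 74.
  x = λ² - 43 - 28 = 5476 - 71 ≡ 65; y = λ·(43 - 65) - 58 ≡ 5. → (65, 5)
7Q: (65, 5) + (28, 16). λ = (16 - 5)/(28 - 65) ≡ 11/52 mod 89. 52⁻¹ ≡ 12 (mod 89) since 52·12 = 624 ≡ 1, so λ ≡ 43.
  x = λ² - 65 - 28 = 1849 - 93 ≡ 65; y = λ·(65 - 65) - 5 ≡ 84. → (65, 84)
8Q: (65, 84) + (28, 16). λ = (16 - 84)/(28 - 65) ≡ 21/52 mod 89. 52⁻¹ ≡ 12 (mod 89), so λ ≡ 74.
  x = λ² - 65 - 28 = 5476 - 93 ≡ 43; y = λ·(65 - 43) - 84 ≡ 31. → (43, 31)
9Q: (43, 31) + (28, 16). λ = (16 - 31)/(28 - 43) ≡ 74/74 mod 89. 74⁻¹ ≡ 83 (mod 89) since 74·83 = 6142 ≡ 1, so λ ≡ 1.
  x = λ² - 43 - 28 = 1 - 71 ≡ 19; y = λ·(43 - 19) - 31 ≡ 82. → (19, 82)
10Q: (19, 82) + (28, 16). λ = (16 - 82)/(28 - 19) ≡ 23/9 mod 89. 9⁻¹ ≡ 10 (mod 89), so λ ≡ 52.
  x = λ² - 19 - 28 = 2704 - 47 ≡ 76; y = λ·(19 - 76) - 82 ≡ 69. → (76, 69)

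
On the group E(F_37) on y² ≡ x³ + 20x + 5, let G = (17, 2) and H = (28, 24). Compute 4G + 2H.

(29, 6)

First 4G:
Repeated addition: build up to 4G.
2G: tangent at (17, 2): λ = (3·17² + 20)/(2·2) ≡ 36/4. 4⁻¹ ≡ 28 (mod 37) since 4·28 = 112 ≡ 1, so λ ≡ 36·28 ≡ 9.
  x = λ² - 17 - 17 = 81 - 34 ≡ 10; y = λ·(17 - 10) - 2 ≡ 24. → (10, 24)
3G: (10, 24) + (17, 2). λ = (2 - 24)/(17 - 10) ≡ 15/7 mod 37. 7⁻¹ ≡ 16 (mod 37), so λ ≡ 18.
  x = λ² - 10 - 17 = 324 - 27 ≡ 1; y = λ·(10 - 1) - 24 ≡ 27. → (1, 27)
4G: (1, 27) + (17, 2). λ = (2 - 27)/(17 - 1) ≡ 12/16 mod 37. 16⁻¹ ≡ 7 (mod 37), so λ ≡ 10.
  x = λ² - 1 - 17 = 100 - 18 ≡ 8; y = λ·(1 - 8) - 27 ≡ 14. → (8, 14)
4G = (8, 14).
Next 2H:
Repeated addition: build up to 2H.
2H: tangent at (28, 24): λ = (3·28² + 20)/(2·24) ≡ 4/11. 11⁻¹ ≡ 27 (mod 37) since 11·27 = 297 ≡ 1, so λ ≡ 4·27 ≡ 34.
  x = λ² - 28 - 28 = 1156 - 56 ≡ 27; y = λ·(28 - 27) - 24 ≡ 10. → (27, 10)
2H = (27, 10).
Finally 4G + 2H:
(8, 14) + (27, 10). λ = (10 - 14)/(27 - 8) ≡ 33/19 mod 37. 19⁻¹ ≡ 2 (mod 37), so λ ≡ 29.
  x = λ² - 8 - 27 = 841 - 35 ≡ 29; y = λ·(8 - 29) - 14 ≡ 6. → (29, 6)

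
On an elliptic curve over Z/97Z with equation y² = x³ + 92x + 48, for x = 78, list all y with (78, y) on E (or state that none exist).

x³ + 92x + 48 = 481776 ≡ 74 (mod 97).
74 is a non-residue mod 97; no y exists.

none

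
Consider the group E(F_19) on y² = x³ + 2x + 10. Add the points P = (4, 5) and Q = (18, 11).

(4, 5) + (18, 11). λ = (11 - 5)/(18 - 4) ≡ 6/14 mod 19. 14⁻¹ ≡ 15 (mod 19), so λ ≡ 14.
  x = λ² - 4 - 18 = 196 - 22 ≡ 3; y = λ·(4 - 3) - 5 ≡ 9. → (3, 9)

(3, 9)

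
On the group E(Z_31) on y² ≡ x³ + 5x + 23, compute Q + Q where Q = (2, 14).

tangent at (2, 14): λ = (3·2² + 5)/(2·14) ≡ 17/28. 28⁻¹ ≡ 10 (mod 31), so λ ≡ 17·10 ≡ 15.
  x = λ² - 2 - 2 = 225 - 4 ≡ 4; y = λ·(2 - 4) - 14 ≡ 18. → (4, 18)

(4, 18)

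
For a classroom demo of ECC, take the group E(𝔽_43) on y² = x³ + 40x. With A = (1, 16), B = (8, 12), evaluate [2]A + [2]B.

First 2A:
Repeated addition: build up to 2A.
2A: tangent at (1, 16): λ = (3·1² + 40)/(2·16) ≡ 0/32. 32⁻¹ ≡ 39 (mod 43) since 32·39 = 1248 ≡ 1, so λ ≡ 0·39 ≡ 0.
  x = λ² - 1 - 1 = 0 - 2 ≡ 41; y = λ·(1 - 41) - 16 ≡ 27. → (41, 27)
2A = (41, 27).
Next 2B:
Repeated addition: build up to 2B.
2B: tangent at (8, 12): λ = (3·8² + 40)/(2·12) ≡ 17/24. 24⁻¹ ≡ 9 (mod 43), so λ ≡ 17·9 ≡ 24.
  x = λ² - 8 - 8 = 576 - 16 ≡ 1; y = λ·(8 - 1) - 12 ≡ 27. → (1, 27)
2B = (1, 27).
Finally 2A + 2B:
(41, 27) + (1, 27). λ = (27 - 27)/(1 - 41) ≡ 0/3 mod 43. 3⁻¹ ≡ 29 (mod 43) since 3·29 = 87 ≡ 1, so λ ≡ 0.
  x = λ² - 41 - 1 = 0 - 42 ≡ 1; y = λ·(41 - 1) - 27 ≡ 16. → (1, 16)

(1, 16)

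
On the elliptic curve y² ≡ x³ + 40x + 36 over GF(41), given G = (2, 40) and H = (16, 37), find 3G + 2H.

First 3G:
Repeated addition: build up to 3G.
2G: tangent at (2, 40): λ = (3·2² + 40)/(2·40) ≡ 11/39. 39⁻¹ ≡ 20 (mod 41), so λ ≡ 11·20 ≡ 15.
  x = λ² - 2 - 2 = 225 - 4 ≡ 16; y = λ·(2 - 16) - 40 ≡ 37. → (16, 37)
3G: (16, 37) + (2, 40). λ = (40 - 37)/(2 - 16) ≡ 3/27 mod 41. 27⁻¹ ≡ 38 (mod 41), so λ ≡ 32.
  x = λ² - 16 - 2 = 1024 - 18 ≡ 22; y = λ·(16 - 22) - 37 ≡ 17. → (22, 17)
3G = (22, 17).
Next 2H:
Repeated addition: build up to 2H.
2H: tangent at (16, 37): λ = (3·16² + 40)/(2·37) ≡ 29/33. 33⁻¹ ≡ 5 (mod 41), so λ ≡ 29·5 ≡ 22.
  x = λ² - 16 - 16 = 484 - 32 ≡ 1; y = λ·(16 - 1) - 37 ≡ 6. → (1, 6)
2H = (1, 6).
Finally 3G + 2H:
(22, 17) + (1, 6). λ = (6 - 17)/(1 - 22) ≡ 30/20 mod 41. 20⁻¹ ≡ 39 (mod 41), so λ ≡ 22.
  x = λ² - 22 - 1 = 484 - 23 ≡ 10; y = λ·(22 - 10) - 17 ≡ 1. → (10, 1)

(10, 1)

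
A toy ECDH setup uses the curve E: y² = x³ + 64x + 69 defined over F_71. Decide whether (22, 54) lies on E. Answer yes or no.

y² = 54² ≡ 5; x³ + 64x + 69 = 12125 ≡ 55 (mod 71). 5 ≠ 55.

no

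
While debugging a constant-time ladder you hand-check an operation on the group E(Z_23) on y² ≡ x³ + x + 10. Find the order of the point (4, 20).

2P: tangent at (4, 20): λ = (3·4² + 1)/(2·20) ≡ 3/17. 17⁻¹ ≡ 19 (mod 23) since 17·19 = 323 ≡ 1, so λ ≡ 3·19 ≡ 11.
  x = λ² - 4 - 4 = 121 - 8 ≡ 21; y = λ·(4 - 21) - 20 ≡ 0. → (21, 0)
3P: (21, 0) + (4, 20). λ = (20 - 0)/(4 - 21) ≡ 20/6 mod 23. 6⁻¹ ≡ 4 (mod 23), so λ ≡ 11.
  x = λ² - 21 - 4 = 121 - 25 ≡ 4; y = λ·(21 - 4) - 0 ≡ 3. → (4, 3)
4P: (4, 3) + (4, 20): same x and y₁ ≡ -y₂, so the sum is O.
4P = O, so the order is 4.

4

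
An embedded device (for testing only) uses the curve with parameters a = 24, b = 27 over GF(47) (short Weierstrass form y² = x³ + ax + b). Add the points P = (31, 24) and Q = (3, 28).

(31, 24) + (3, 28). λ = (28 - 24)/(3 - 31) ≡ 4/19 mod 47. 19⁻¹ ≡ 5 (mod 47), so λ ≡ 20.
  x = λ² - 31 - 3 = 400 - 34 ≡ 37; y = λ·(31 - 37) - 24 ≡ 44. → (37, 44)

(37, 44)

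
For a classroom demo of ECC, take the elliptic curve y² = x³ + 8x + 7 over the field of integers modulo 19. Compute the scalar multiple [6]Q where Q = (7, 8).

(0, 11)

Repeated addition: build up to 6Q.
2Q: tangent at (7, 8): λ = (3·7² + 8)/(2·8) ≡ 3/16. 16⁻¹ ≡ 6 (mod 19), so λ ≡ 3·6 ≡ 18.
  x = λ² - 7 - 7 = 324 - 14 ≡ 6; y = λ·(7 - 6) - 8 ≡ 10. → (6, 10)
3Q: (6, 10) + (7, 8). λ = (8 - 10)/(7 - 6) ≡ 17/1 mod 19. 1⁻¹ ≡ 1 (mod 19), so λ ≡ 17.
  x = λ² - 6 - 7 = 289 - 13 ≡ 10; y = λ·(6 - 10) - 10 ≡ 17. → (10, 17)
4Q: (10, 17) + (7, 8). λ = (8 - 17)/(7 - 10) ≡ 10/16 mod 19. 16⁻¹ ≡ 6 (mod 19) since 16·6 = 96 ≡ 1, so λ ≡ 3.
  x = λ² - 10 - 7 = 9 - 17 ≡ 11; y = λ·(10 - 11) - 17 ≡ 18. → (11, 18)
5Q: (11, 18) + (7, 8). λ = (8 - 18)/(7 - 11) ≡ 9/15 mod 19. 15⁻¹ ≡ 14 (mod 19) since 15·14 = 210 ≡ 1, so λ ≡ 12.
  x = λ² - 11 - 7 = 144 - 18 ≡ 12; y = λ·(11 - 12) - 18 ≡ 8. → (12, 8)
6Q: (12, 8) + (7, 8). λ = (8 - 8)/(7 - 12) ≡ 0/14 mod 19. 14⁻¹ ≡ 15 (mod 19), so λ ≡ 0.
  x = λ² - 12 - 7 = 0 - 19 ≡ 0; y = λ·(12 - 0) - 8 ≡ 11. → (0, 11)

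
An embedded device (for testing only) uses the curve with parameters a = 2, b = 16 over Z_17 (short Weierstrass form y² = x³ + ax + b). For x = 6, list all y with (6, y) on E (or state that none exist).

none

x³ + 2x + 16 = 244 ≡ 6 (mod 17).
6 is a non-residue mod 17; no y exists.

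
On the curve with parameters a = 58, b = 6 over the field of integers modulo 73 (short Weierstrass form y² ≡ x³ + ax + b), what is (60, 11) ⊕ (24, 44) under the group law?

(38, 54)

(60, 11) + (24, 44). λ = (44 - 11)/(24 - 60) ≡ 33/37 mod 73. 37⁻¹ ≡ 2 (mod 73), so λ ≡ 66.
  x = λ² - 60 - 24 = 4356 - 84 ≡ 38; y = λ·(60 - 38) - 11 ≡ 54. → (38, 54)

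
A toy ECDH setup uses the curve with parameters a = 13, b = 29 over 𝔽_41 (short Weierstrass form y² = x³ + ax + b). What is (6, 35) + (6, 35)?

tangent at (6, 35): λ = (3·6² + 13)/(2·35) ≡ 39/29. 29⁻¹ ≡ 17 (mod 41), so λ ≡ 39·17 ≡ 7.
  x = λ² - 6 - 6 = 49 - 12 ≡ 37; y = λ·(6 - 37) - 35 ≡ 35. → (37, 35)

(37, 35)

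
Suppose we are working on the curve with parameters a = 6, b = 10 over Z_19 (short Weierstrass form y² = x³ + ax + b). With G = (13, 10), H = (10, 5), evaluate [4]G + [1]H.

First 4G:
Double-and-add on 4 = (100)₂. Start with G = (13, 10) for the leading 1-bit.
double: tangent at (13, 10): λ = (3·13² + 6)/(2·10) ≡ 0/1. 1⁻¹ ≡ 1 (mod 19), so λ ≡ 0·1 ≡ 0.
  x = λ² - 13 - 13 = 0 - 26 ≡ 12; y = λ·(13 - 12) - 10 ≡ 9. → (12, 9)
double: tangent at (12, 9): λ = (3·12² + 6)/(2·9) ≡ 1/18. 18⁻¹ ≡ 18 (mod 19), so λ ≡ 1·18 ≡ 18.
  x = λ² - 12 - 12 = 324 - 24 ≡ 15; y = λ·(12 - 15) - 9 ≡ 13. → (15, 13)
4G = (15, 13).
Finally 4G + H:
(15, 13) + (10, 5). λ = (5 - 13)/(10 - 15) ≡ 11/14 mod 19. 14⁻¹ ≡ 15 (mod 19), so λ ≡ 13.
  x = λ² - 15 - 10 = 169 - 25 ≡ 11; y = λ·(15 - 11) - 13 ≡ 1. → (11, 1)

(11, 1)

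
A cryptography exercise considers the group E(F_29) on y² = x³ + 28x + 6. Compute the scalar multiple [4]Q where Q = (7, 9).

Repeated addition: build up to 4Q.
2Q: tangent at (7, 9): λ = (3·7² + 28)/(2·9) ≡ 1/18. 18⁻¹ ≡ 21 (mod 29) since 18·21 = 378 ≡ 1, so λ ≡ 1·21 ≡ 21.
  x = λ² - 7 - 7 = 441 - 14 ≡ 21; y = λ·(7 - 21) - 9 ≡ 16. → (21, 16)
3Q: (21, 16) + (7, 9). λ = (9 - 16)/(7 - 21) ≡ 22/15 mod 29. 15⁻¹ ≡ 2 (mod 29), so λ ≡ 15.
  x = λ² - 21 - 7 = 225 - 28 ≡ 23; y = λ·(21 - 23) - 16 ≡ 12. → (23, 12)
4Q: (23, 12) + (7, 9). λ = (9 - 12)/(7 - 23) ≡ 26/13 mod 29. 13⁻¹ ≡ 9 (mod 29), so λ ≡ 2.
  x = λ² - 23 - 7 = 4 - 30 ≡ 3; y = λ·(23 - 3) - 12 ≡ 28. → (3, 28)

(3, 28)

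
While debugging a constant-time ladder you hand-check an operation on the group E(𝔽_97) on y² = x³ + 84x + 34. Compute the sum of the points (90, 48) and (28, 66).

(67, 83)

(90, 48) + (28, 66). λ = (66 - 48)/(28 - 90) ≡ 18/35 mod 97. 35⁻¹ ≡ 61 (mod 97) since 35·61 = 2135 ≡ 1, so λ ≡ 31.
  x = λ² - 90 - 28 = 961 - 118 ≡ 67; y = λ·(90 - 67) - 48 ≡ 83. → (67, 83)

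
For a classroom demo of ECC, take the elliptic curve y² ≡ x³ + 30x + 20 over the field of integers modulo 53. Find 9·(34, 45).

Write G = (34, 45).
Double-and-add on 9 = (1001)₂. Start with G = (34, 45) for the leading 1-bit.
double: tangent at (34, 45): λ = (3·34² + 30)/(2·45) ≡ 0/37. 37⁻¹ ≡ 43 (mod 53), so λ ≡ 0·43 ≡ 0.
  x = λ² - 34 - 34 = 0 - 68 ≡ 38; y = λ·(34 - 38) - 45 ≡ 8. → (38, 8)
double: tangent at (38, 8): λ = (3·38² + 30)/(2·8) ≡ 16/16. 16⁻¹ ≡ 10 (mod 53) since 16·10 = 160 ≡ 1, so λ ≡ 16·10 ≡ 1.
  x = λ² - 38 - 38 = 1 - 76 ≡ 31; y = λ·(38 - 31) - 8 ≡ 52. → (31, 52)
double: tangent at (31, 52): λ = (3·31² + 30)/(2·52) ≡ 51/51. 51⁻¹ ≡ 26 (mod 53) since 51·26 = 1326 ≡ 1, so λ ≡ 51·26 ≡ 1.
  x = λ² - 31 - 31 = 1 - 62 ≡ 45; y = λ·(31 - 45) - 52 ≡ 40. → (45, 40)
add G: (45, 40) + (34, 45). λ = (45 - 40)/(34 - 45) ≡ 5/42 mod 53. 42⁻¹ ≡ 24 (mod 53), so λ ≡ 14.
  x = λ² - 45 - 34 = 196 - 79 ≡ 11; y = λ·(45 - 11) - 40 ≡ 12. → (11, 12)

(11, 12)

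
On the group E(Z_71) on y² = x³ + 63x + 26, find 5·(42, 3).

Write P = (42, 3).
Double-and-add on 5 = (101)₂. Start with P = (42, 3) for the leading 1-bit.
double: tangent at (42, 3): λ = (3·42² + 63)/(2·3) ≡ 30/6. 6⁻¹ ≡ 12 (mod 71) since 6·12 = 72 ≡ 1, so λ ≡ 30·12 ≡ 5.
  x = λ² - 42 - 42 = 25 - 84 ≡ 12; y = λ·(42 - 12) - 3 ≡ 5. → (12, 5)
double: tangent at (12, 5): λ = (3·12² + 63)/(2·5) ≡ 69/10. 10⁻¹ ≡ 64 (mod 71), so λ ≡ 69·64 ≡ 14.
  x = λ² - 12 - 12 = 196 - 24 ≡ 30; y = λ·(12 - 30) - 5 ≡ 27. → (30, 27)
add P: (30, 27) + (42, 3). λ = (3 - 27)/(42 - 30) ≡ 47/12 mod 71. 12⁻¹ ≡ 6 (mod 71), so λ ≡ 69.
  x = λ² - 30 - 42 = 4761 - 72 ≡ 3; y = λ·(30 - 3) - 27 ≡ 61. → (3, 61)

(3, 61)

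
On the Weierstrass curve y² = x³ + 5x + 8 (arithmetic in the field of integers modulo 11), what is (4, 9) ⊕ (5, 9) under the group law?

(4, 9) + (5, 9). λ = (9 - 9)/(5 - 4) ≡ 0/1 mod 11. 1⁻¹ ≡ 1 (mod 11), so λ ≡ 0.
  x = λ² - 4 - 5 = 0 - 9 ≡ 2; y = λ·(4 - 2) - 9 ≡ 2. → (2, 2)

(2, 2)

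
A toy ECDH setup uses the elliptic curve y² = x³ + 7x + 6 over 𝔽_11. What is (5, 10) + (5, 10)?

tangent at (5, 10): λ = (3·5² + 7)/(2·10) ≡ 5/9. 9⁻¹ ≡ 5 (mod 11), so λ ≡ 5·5 ≡ 3.
  x = λ² - 5 - 5 = 9 - 10 ≡ 10; y = λ·(5 - 10) - 10 ≡ 8. → (10, 8)

(10, 8)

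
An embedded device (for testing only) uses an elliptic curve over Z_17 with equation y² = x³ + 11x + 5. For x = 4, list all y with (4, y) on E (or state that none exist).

x³ + 11x + 5 = 113 ≡ 11 (mod 17).
11 is a non-residue mod 17; no y exists.

none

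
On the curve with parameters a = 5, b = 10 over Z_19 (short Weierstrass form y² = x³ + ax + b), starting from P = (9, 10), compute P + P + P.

Repeated addition: build up to 3P.
2P: tangent at (9, 10): λ = (3·9² + 5)/(2·10) ≡ 1/1. 1⁻¹ ≡ 1 (mod 19) since 1·1 = 1 ≡ 1, so λ ≡ 1·1 ≡ 1.
  x = λ² - 9 - 9 = 1 - 18 ≡ 2; y = λ·(9 - 2) - 10 ≡ 16. → (2, 16)
3P: (2, 16) + (9, 10). λ = (10 - 16)/(9 - 2) ≡ 13/7 mod 19. 7⁻¹ ≡ 11 (mod 19), so λ ≡ 10.
  x = λ² - 2 - 9 = 100 - 11 ≡ 13; y = λ·(2 - 13) - 16 ≡ 7. → (13, 7)

(13, 7)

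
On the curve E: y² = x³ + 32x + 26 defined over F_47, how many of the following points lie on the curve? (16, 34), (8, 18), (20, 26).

3

(16, 34): 34² ≡ 28, rhs ≡ 28 → on.
(8, 18): 18² ≡ 42, rhs ≡ 42 → on.
(20, 26): 26² ≡ 18, rhs ≡ 18 → on.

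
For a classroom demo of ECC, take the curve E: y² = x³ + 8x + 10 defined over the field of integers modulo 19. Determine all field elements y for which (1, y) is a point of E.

0

x³ + 8x + 10 = 19 ≡ 0 (mod 19).
Only y = 0 satisfies y² ≡ 0.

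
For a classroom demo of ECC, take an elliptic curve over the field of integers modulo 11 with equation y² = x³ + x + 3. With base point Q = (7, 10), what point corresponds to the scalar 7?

Double-and-add on 7 = (111)₂. Start with Q = (7, 10) for the leading 1-bit.
double: tangent at (7, 10): λ = (3·7² + 1)/(2·10) ≡ 5/9. 9⁻¹ ≡ 5 (mod 11), so λ ≡ 5·5 ≡ 3.
  x = λ² - 7 - 7 = 9 - 14 ≡ 6; y = λ·(7 - 6) - 10 ≡ 4. → (6, 4)
add Q: (6, 4) + (7, 10). λ = (10 - 4)/(7 - 6) ≡ 6/1 mod 11. 1⁻¹ ≡ 1 (mod 11), so λ ≡ 6.
  x = λ² - 6 - 7 = 36 - 13 ≡ 1; y = λ·(6 - 1) - 4 ≡ 4. → (1, 4)
double: tangent at (1, 4): λ = (3·1² + 1)/(2·4) ≡ 4/8. 8⁻¹ ≡ 7 (mod 11), so λ ≡ 4·7 ≡ 6.
  x = λ² - 1 - 1 = 36 - 2 ≡ 1; y = λ·(1 - 1) - 4 ≡ 7. → (1, 7)
add Q: (1, 7) + (7, 10). λ = (10 - 7)/(7 - 1) ≡ 3/6 mod 11. 6⁻¹ ≡ 2 (mod 11), so λ ≡ 6.
  x = λ² - 1 - 7 = 36 - 8 ≡ 6; y = λ·(1 - 6) - 7 ≡ 7. → (6, 7)

(6, 7)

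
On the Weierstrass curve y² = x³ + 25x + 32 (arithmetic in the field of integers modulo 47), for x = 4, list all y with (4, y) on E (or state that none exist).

x³ + 25x + 32 = 196 ≡ 8 (mod 47).
Square roots of 8 mod 47: 14 and 33 (since 14² = 196 ≡ 8).

14, 33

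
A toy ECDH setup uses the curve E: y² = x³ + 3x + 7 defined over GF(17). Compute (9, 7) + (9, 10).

O

The two points share x = 9 and their y-coordinates satisfy 7 + 10 ≡ 0 (mod 17), so they are inverses. Their sum is 𝒪.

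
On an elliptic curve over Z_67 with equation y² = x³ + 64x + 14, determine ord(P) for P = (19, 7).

2P: tangent at (19, 7): λ = (3·19² + 64)/(2·7) ≡ 8/14. 14⁻¹ ≡ 24 (mod 67) since 14·24 = 336 ≡ 1, so λ ≡ 8·24 ≡ 58.
  x = λ² - 19 - 19 = 3364 - 38 ≡ 43; y = λ·(19 - 43) - 7 ≡ 8. → (43, 8)
3P: (43, 8) + (19, 7). λ = (7 - 8)/(19 - 43) ≡ 66/43 mod 67. 43⁻¹ ≡ 53 (mod 67), so λ ≡ 14.
  x = λ² - 43 - 19 = 196 - 62 ≡ 0; y = λ·(43 - 0) - 8 ≡ 58. → (0, 58)
4P: (0, 58) + (19, 7). λ = (7 - 58)/(19 - 0) ≡ 16/19 mod 67. 19⁻¹ ≡ 60 (mod 67) since 19·60 = 1140 ≡ 1, so λ ≡ 22.
  x = λ² - 0 - 19 = 484 - 19 ≡ 63; y = λ·(0 - 63) - 58 ≡ 30. → (63, 30)
5P: (63, 30) + (19, 7). λ = (7 - 30)/(19 - 63) ≡ 44/23 mod 67. 23⁻¹ ≡ 35 (mod 67), so λ ≡ 66.
  x = λ² - 63 - 19 = 4356 - 82 ≡ 53; y = λ·(63 - 53) - 30 ≡ 27. → (53, 27)
6P: (53, 27) + (19, 7). λ = (7 - 27)/(19 - 53) ≡ 47/33 mod 67. 33⁻¹ ≡ 65 (mod 67) since 33·65 = 2145 ≡ 1, so λ ≡ 40.
  x = λ² - 53 - 19 = 1600 - 72 ≡ 54; y = λ·(53 - 54) - 27 ≡ 0. → (54, 0)
7P: (54, 0) + (19, 7). λ = (7 - 0)/(19 - 54) ≡ 7/32 mod 67. 32⁻¹ ≡ 44 (mod 67) since 32·44 = 1408 ≡ 1, so λ ≡ 40.
  x = λ² - 54 - 19 = 1600 - 73 ≡ 53; y = λ·(54 - 53) - 0 ≡ 40. → (53, 40)
8P: (53, 40) + (19, 7). λ = (7 - 40)/(19 - 53) ≡ 34/33 mod 67. 33⁻¹ ≡ 65 (mod 67), so λ ≡ 66.
  x = λ² - 53 - 19 = 4356 - 72 ≡ 63; y = λ·(53 - 63) - 40 ≡ 37. → (63, 37)
9P: (63, 37) + (19, 7). λ = (7 - 37)/(19 - 63) ≡ 37/23 mod 67. 23⁻¹ ≡ 35 (mod 67), so λ ≡ 22.
  x = λ² - 63 - 19 = 484 - 82 ≡ 0; y = λ·(63 - 0) - 37 ≡ 9. → (0, 9)
10P: (0, 9) + (19, 7). λ = (7 - 9)/(19 - 0) ≡ 65/19 mod 67. 19⁻¹ ≡ 60 (mod 67), so λ ≡ 14.
  x = λ² - 0 - 19 = 196 - 19 ≡ 43; y = λ·(0 - 43) - 9 ≡ 59. → (43, 59)
11P: (43, 59) + (19, 7). λ = (7 - 59)/(19 - 43) ≡ 15/43 mod 67. 43⁻¹ ≡ 53 (mod 67) since 43·53 = 2279 ≡ 1, so λ ≡ 58.
  x = λ² - 43 - 19 = 3364 - 62 ≡ 19; y = λ·(43 - 19) - 59 ≡ 60. → (19, 60)
12P: (19, 60) + (19, 7): same x and y₁ ≡ -y₂, so the sum is the point at infinity.
12P = the point at infinity, so the order is 12.

12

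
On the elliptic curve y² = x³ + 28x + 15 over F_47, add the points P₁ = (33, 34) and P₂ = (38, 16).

(4, 12)

(33, 34) + (38, 16). λ = (16 - 34)/(38 - 33) ≡ 29/5 mod 47. 5⁻¹ ≡ 19 (mod 47) since 5·19 = 95 ≡ 1, so λ ≡ 34.
  x = λ² - 33 - 38 = 1156 - 71 ≡ 4; y = λ·(33 - 4) - 34 ≡ 12. → (4, 12)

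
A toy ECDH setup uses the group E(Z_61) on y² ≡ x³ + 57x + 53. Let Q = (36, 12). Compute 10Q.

(38, 42)

Double-and-add on 10 = (1010)₂. Start with Q = (36, 12) for the leading 1-bit.
double: tangent at (36, 12): λ = (3·36² + 57)/(2·12) ≡ 41/24. 24⁻¹ ≡ 28 (mod 61), so λ ≡ 41·28 ≡ 50.
  x = λ² - 36 - 36 = 2500 - 72 ≡ 49; y = λ·(36 - 49) - 12 ≡ 9. → (49, 9)
double: tangent at (49, 9): λ = (3·49² + 57)/(2·9) ≡ 1/18. 18⁻¹ ≡ 17 (mod 61), so λ ≡ 1·17 ≡ 17.
  x = λ² - 49 - 49 = 289 - 98 ≡ 8; y = λ·(49 - 8) - 9 ≡ 17. → (8, 17)
add Q: (8, 17) + (36, 12). λ = (12 - 17)/(36 - 8) ≡ 56/28 mod 61. 28⁻¹ ≡ 24 (mod 61), so λ ≡ 2.
  x = λ² - 8 - 36 = 4 - 44 ≡ 21; y = λ·(8 - 21) - 17 ≡ 18. → (21, 18)
double: tangent at (21, 18): λ = (3·21² + 57)/(2·18) ≡ 38/36. 36⁻¹ ≡ 39 (mod 61) since 36·39 = 1404 ≡ 1, so λ ≡ 38·39 ≡ 18.
  x = λ² - 21 - 21 = 324 - 42 ≡ 38; y = λ·(21 - 38) - 18 ≡ 42. → (38, 42)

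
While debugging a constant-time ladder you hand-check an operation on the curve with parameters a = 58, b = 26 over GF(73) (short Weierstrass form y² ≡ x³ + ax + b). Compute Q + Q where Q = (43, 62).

tangent at (43, 62): λ = (3·43² + 58)/(2·62) ≡ 57/51. 51⁻¹ ≡ 63 (mod 73), so λ ≡ 57·63 ≡ 14.
  x = λ² - 43 - 43 = 196 - 86 ≡ 37; y = λ·(43 - 37) - 62 ≡ 22. → (37, 22)

(37, 22)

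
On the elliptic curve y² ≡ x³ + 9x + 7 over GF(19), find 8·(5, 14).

Write Q = (5, 14).
Double-and-add on 8 = (1000)₂. Start with Q = (5, 14) for the leading 1-bit.
double: tangent at (5, 14): λ = (3·5² + 9)/(2·14) ≡ 8/9. 9⁻¹ ≡ 17 (mod 19), so λ ≡ 8·17 ≡ 3.
  x = λ² - 5 - 5 = 9 - 10 ≡ 18; y = λ·(5 - 18) - 14 ≡ 4. → (18, 4)
double: tangent at (18, 4): λ = (3·18² + 9)/(2·4) ≡ 12/8. 8⁻¹ ≡ 12 (mod 19), so λ ≡ 12·12 ≡ 11.
  x = λ² - 18 - 18 = 121 - 36 ≡ 9; y = λ·(18 - 9) - 4 ≡ 0. → (9, 0)
double: (9, 0) + (9, 0): same x and y₁ ≡ -y₂, so the sum is O.

O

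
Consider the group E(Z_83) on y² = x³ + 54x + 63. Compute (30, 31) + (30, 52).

The two points share x = 30 and their y-coordinates satisfy 31 + 52 ≡ 0 (mod 83), so they are inverses. Their sum is ∞.

O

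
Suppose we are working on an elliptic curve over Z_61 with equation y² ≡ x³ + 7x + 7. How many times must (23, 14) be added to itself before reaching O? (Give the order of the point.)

4

2P: tangent at (23, 14): λ = (3·23² + 7)/(2·14) ≡ 8/28. 28⁻¹ ≡ 24 (mod 61), so λ ≡ 8·24 ≡ 9.
  x = λ² - 23 - 23 = 81 - 46 ≡ 35; y = λ·(23 - 35) - 14 ≡ 0. → (35, 0)
3P: (35, 0) + (23, 14). λ = (14 - 0)/(23 - 35) ≡ 14/49 mod 61. 49⁻¹ ≡ 5 (mod 61), so λ ≡ 9.
  x = λ² - 35 - 23 = 81 - 58 ≡ 23; y = λ·(35 - 23) - 0 ≡ 47. → (23, 47)
4P: (23, 47) + (23, 14): same x and y₁ ≡ -y₂, so the sum is O.
4P = O, so the order is 4.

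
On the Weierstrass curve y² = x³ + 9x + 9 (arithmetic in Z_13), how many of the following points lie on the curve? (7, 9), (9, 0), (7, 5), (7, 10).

2

(7, 9): 9² ≡ 3, rhs ≡ 12 → off.
(9, 0): 0² ≡ 0, rhs ≡ 0 → on.
(7, 5): 5² ≡ 12, rhs ≡ 12 → on.
(7, 10): 10² ≡ 9, rhs ≡ 12 → off.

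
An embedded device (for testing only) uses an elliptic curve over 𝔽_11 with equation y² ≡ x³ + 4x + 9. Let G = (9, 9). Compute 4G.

(9, 9)

Repeated addition: build up to 4G.
2G: tangent at (9, 9): λ = (3·9² + 4)/(2·9) ≡ 5/7. 7⁻¹ ≡ 8 (mod 11), so λ ≡ 5·8 ≡ 7.
  x = λ² - 9 - 9 = 49 - 18 ≡ 9; y = λ·(9 - 9) - 9 ≡ 2. → (9, 2)
3G: (9, 2) + (9, 9): same x and y₁ ≡ -y₂, so the sum is the point at infinity.
4G: the point at infinity + (9, 9) = (9, 9) (identity).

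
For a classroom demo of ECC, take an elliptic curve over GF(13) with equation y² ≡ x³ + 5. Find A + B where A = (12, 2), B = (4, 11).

(7, 7)

(12, 2) + (4, 11). λ = (11 - 2)/(4 - 12) ≡ 9/5 mod 13. 5⁻¹ ≡ 8 (mod 13), so λ ≡ 7.
  x = λ² - 12 - 4 = 49 - 16 ≡ 7; y = λ·(12 - 7) - 2 ≡ 7. → (7, 7)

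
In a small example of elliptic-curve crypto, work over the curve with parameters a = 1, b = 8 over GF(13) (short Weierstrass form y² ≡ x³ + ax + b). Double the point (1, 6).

tangent at (1, 6): λ = (3·1² + 1)/(2·6) ≡ 4/12. 12⁻¹ ≡ 12 (mod 13), so λ ≡ 4·12 ≡ 9.
  x = λ² - 1 - 1 = 81 - 2 ≡ 1; y = λ·(1 - 1) - 6 ≡ 7. → (1, 7)

(1, 7)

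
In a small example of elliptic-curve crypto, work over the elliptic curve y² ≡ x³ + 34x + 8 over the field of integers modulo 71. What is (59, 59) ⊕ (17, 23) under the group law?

(45, 24)

(59, 59) + (17, 23). λ = (23 - 59)/(17 - 59) ≡ 35/29 mod 71. 29⁻¹ ≡ 49 (mod 71), so λ ≡ 11.
  x = λ² - 59 - 17 = 121 - 76 ≡ 45; y = λ·(59 - 45) - 59 ≡ 24. → (45, 24)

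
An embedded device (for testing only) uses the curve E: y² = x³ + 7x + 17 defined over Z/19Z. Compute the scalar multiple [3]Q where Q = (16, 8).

Repeated addition: build up to 3Q.
2Q: tangent at (16, 8): λ = (3·16² + 7)/(2·8) ≡ 15/16. 16⁻¹ ≡ 6 (mod 19), so λ ≡ 15·6 ≡ 14.
  x = λ² - 16 - 16 = 196 - 32 ≡ 12; y = λ·(16 - 12) - 8 ≡ 10. → (12, 10)
3Q: (12, 10) + (16, 8). λ = (8 - 10)/(16 - 12) ≡ 17/4 mod 19. 4⁻¹ ≡ 5 (mod 19), so λ ≡ 9.
  x = λ² - 12 - 16 = 81 - 28 ≡ 15; y = λ·(12 - 15) - 10 ≡ 1. → (15, 1)

(15, 1)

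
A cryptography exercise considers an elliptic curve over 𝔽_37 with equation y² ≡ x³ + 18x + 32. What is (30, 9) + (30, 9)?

(23, 12)

tangent at (30, 9): λ = (3·30² + 18)/(2·9) ≡ 17/18. 18⁻¹ ≡ 35 (mod 37) since 18·35 = 630 ≡ 1, so λ ≡ 17·35 ≡ 3.
  x = λ² - 30 - 30 = 9 - 60 ≡ 23; y = λ·(30 - 23) - 9 ≡ 12. → (23, 12)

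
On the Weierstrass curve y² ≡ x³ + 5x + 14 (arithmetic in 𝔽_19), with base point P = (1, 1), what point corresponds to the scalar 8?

Repeated addition: build up to 8P.
2P: tangent at (1, 1): λ = (3·1² + 5)/(2·1) ≡ 8/2. 2⁻¹ ≡ 10 (mod 19), so λ ≡ 8·10 ≡ 4.
  x = λ² - 1 - 1 = 16 - 2 ≡ 14; y = λ·(1 - 14) - 1 ≡ 4. → (14, 4)
3P: (14, 4) + (1, 1). λ = (1 - 4)/(1 - 14) ≡ 16/6 mod 19. 6⁻¹ ≡ 16 (mod 19), so λ ≡ 9.
  x = λ² - 14 - 1 = 81 - 15 ≡ 9; y = λ·(14 - 9) - 4 ≡ 3. → (9, 3)
4P: (9, 3) + (1, 1). λ = (1 - 3)/(1 - 9) ≡ 17/11 mod 19. 11⁻¹ ≡ 7 (mod 19), so λ ≡ 5.
  x = λ² - 9 - 1 = 25 - 10 ≡ 15; y = λ·(9 - 15) - 3 ≡ 5. → (15, 5)
5P: (15, 5) + (1, 1). λ = (1 - 5)/(1 - 15) ≡ 15/5 mod 19. 5⁻¹ ≡ 4 (mod 19) since 5·4 = 20 ≡ 1, so λ ≡ 3.
  x = λ² - 15 - 1 = 9 - 16 ≡ 12; y = λ·(15 - 12) - 5 ≡ 4. → (12, 4)
6P: (12, 4) + (1, 1). λ = (1 - 4)/(1 - 12) ≡ 16/8 mod 19. 8⁻¹ ≡ 12 (mod 19), so λ ≡ 2.
  x = λ² - 12 - 1 = 4 - 13 ≡ 10; y = λ·(12 - 10) - 4 ≡ 0. → (10, 0)
7P: (10, 0) + (1, 1). λ = (1 - 0)/(1 - 10) ≡ 1/10 mod 19. 10⁻¹ ≡ 2 (mod 19), so λ ≡ 2.
  x = λ² - 10 - 1 = 4 - 11 ≡ 12; y = λ·(10 - 12) - 0 ≡ 15. → (12, 15)
8P: (12, 15) + (1, 1). λ = (1 - 15)/(1 - 12) ≡ 5/8 mod 19. 8⁻¹ ≡ 12 (mod 19), so λ ≡ 3.
  x = λ² - 12 - 1 = 9 - 13 ≡ 15; y = λ·(12 - 15) - 15 ≡ 14. → (15, 14)

(15, 14)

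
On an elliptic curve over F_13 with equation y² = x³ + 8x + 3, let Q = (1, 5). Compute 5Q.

(2, 1)

Double-and-add on 5 = (101)₂. Start with Q = (1, 5) for the leading 1-bit.
double: tangent at (1, 5): λ = (3·1² + 8)/(2·5) ≡ 11/10. 10⁻¹ ≡ 4 (mod 13) since 10·4 = 40 ≡ 1, so λ ≡ 11·4 ≡ 5.
  x = λ² - 1 - 1 = 25 - 2 ≡ 10; y = λ·(1 - 10) - 5 ≡ 2. → (10, 2)
double: tangent at (10, 2): λ = (3·10² + 8)/(2·2) ≡ 9/4. 4⁻¹ ≡ 10 (mod 13), so λ ≡ 9·10 ≡ 12.
  x = λ² - 10 - 10 = 144 - 20 ≡ 7; y = λ·(10 - 7) - 2 ≡ 8. → (7, 8)
add Q: (7, 8) + (1, 5). λ = (5 - 8)/(1 - 7) ≡ 10/7 mod 13. 7⁻¹ ≡ 2 (mod 13), so λ ≡ 7.
  x = λ² - 7 - 1 = 49 - 8 ≡ 2; y = λ·(7 - 2) - 8 ≡ 1. → (2, 1)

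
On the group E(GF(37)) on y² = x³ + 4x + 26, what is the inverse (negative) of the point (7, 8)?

(7, 29)

-(7, 8) = (7, -8 mod 37) = (7, 29).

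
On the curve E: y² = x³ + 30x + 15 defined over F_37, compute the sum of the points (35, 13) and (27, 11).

(19, 28)

(35, 13) + (27, 11). λ = (11 - 13)/(27 - 35) ≡ 35/29 mod 37. 29⁻¹ ≡ 23 (mod 37) since 29·23 = 667 ≡ 1, so λ ≡ 28.
  x = λ² - 35 - 27 = 784 - 62 ≡ 19; y = λ·(35 - 19) - 13 ≡ 28. → (19, 28)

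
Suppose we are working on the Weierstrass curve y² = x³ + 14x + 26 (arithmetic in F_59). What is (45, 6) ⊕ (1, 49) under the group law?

(45, 6) + (1, 49). λ = (49 - 6)/(1 - 45) ≡ 43/15 mod 59. 15⁻¹ ≡ 4 (mod 59) since 15·4 = 60 ≡ 1, so λ ≡ 54.
  x = λ² - 45 - 1 = 2916 - 46 ≡ 38; y = λ·(45 - 38) - 6 ≡ 18. → (38, 18)

(38, 18)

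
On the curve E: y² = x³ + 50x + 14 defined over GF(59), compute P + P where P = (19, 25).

(49, 15)

tangent at (19, 25): λ = (3·19² + 50)/(2·25) ≡ 12/50. 50⁻¹ ≡ 13 (mod 59), so λ ≡ 12·13 ≡ 38.
  x = λ² - 19 - 19 = 1444 - 38 ≡ 49; y = λ·(19 - 49) - 25 ≡ 15. → (49, 15)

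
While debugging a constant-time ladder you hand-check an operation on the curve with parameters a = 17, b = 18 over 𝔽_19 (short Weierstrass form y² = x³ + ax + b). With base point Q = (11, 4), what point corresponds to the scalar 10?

Double-and-add on 10 = (1010)₂. Start with Q = (11, 4) for the leading 1-bit.
double: tangent at (11, 4): λ = (3·11² + 17)/(2·4) ≡ 0/8. 8⁻¹ ≡ 12 (mod 19) since 8·12 = 96 ≡ 1, so λ ≡ 0·12 ≡ 0.
  x = λ² - 11 - 11 = 0 - 22 ≡ 16; y = λ·(11 - 16) - 4 ≡ 15. → (16, 15)
double: tangent at (16, 15): λ = (3·16² + 17)/(2·15) ≡ 6/11. 11⁻¹ ≡ 7 (mod 19), so λ ≡ 6·7 ≡ 4.
  x = λ² - 16 - 16 = 16 - 32 ≡ 3; y = λ·(16 - 3) - 15 ≡ 18. → (3, 18)
add Q: (3, 18) + (11, 4). λ = (4 - 18)/(11 - 3) ≡ 5/8 mod 19. 8⁻¹ ≡ 12 (mod 19), so λ ≡ 3.
  x = λ² - 3 - 11 = 9 - 14 ≡ 14; y = λ·(3 - 14) - 18 ≡ 6. → (14, 6)
double: tangent at (14, 6): λ = (3·14² + 17)/(2·6) ≡ 16/12. 12⁻¹ ≡ 8 (mod 19), so λ ≡ 16·8 ≡ 14.
  x = λ² - 14 - 14 = 196 - 28 ≡ 16; y = λ·(14 - 16) - 6 ≡ 4. → (16, 4)

(16, 4)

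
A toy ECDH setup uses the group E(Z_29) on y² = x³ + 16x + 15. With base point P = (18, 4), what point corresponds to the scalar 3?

Repeated addition: build up to 3P.
2P: tangent at (18, 4): λ = (3·18² + 16)/(2·4) ≡ 2/8. 8⁻¹ ≡ 11 (mod 29), so λ ≡ 2·11 ≡ 22.
  x = λ² - 18 - 18 = 484 - 36 ≡ 13; y = λ·(18 - 13) - 4 ≡ 19. → (13, 19)
3P: (13, 19) + (18, 4). λ = (4 - 19)/(18 - 13) ≡ 14/5 mod 29. 5⁻¹ ≡ 6 (mod 29) since 5·6 = 30 ≡ 1, so λ ≡ 26.
  x = λ² - 13 - 18 = 676 - 31 ≡ 7; y = λ·(13 - 7) - 19 ≡ 21. → (7, 21)

(7, 21)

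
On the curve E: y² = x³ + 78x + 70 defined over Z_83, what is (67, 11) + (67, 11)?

(73, 45)

tangent at (67, 11): λ = (3·67² + 78)/(2·11) ≡ 16/22. 22⁻¹ ≡ 34 (mod 83) since 22·34 = 748 ≡ 1, so λ ≡ 16·34 ≡ 46.
  x = λ² - 67 - 67 = 2116 - 134 ≡ 73; y = λ·(67 - 73) - 11 ≡ 45. → (73, 45)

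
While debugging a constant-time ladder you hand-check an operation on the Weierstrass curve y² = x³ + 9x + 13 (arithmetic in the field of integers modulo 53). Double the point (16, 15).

(15, 48)

tangent at (16, 15): λ = (3·16² + 9)/(2·15) ≡ 35/30. 30⁻¹ ≡ 23 (mod 53) since 30·23 = 690 ≡ 1, so λ ≡ 35·23 ≡ 10.
  x = λ² - 16 - 16 = 100 - 32 ≡ 15; y = λ·(16 - 15) - 15 ≡ 48. → (15, 48)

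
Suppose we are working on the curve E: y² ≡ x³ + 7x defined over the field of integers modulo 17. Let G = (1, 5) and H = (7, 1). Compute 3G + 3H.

(0, 0)

First 3G:
Repeated addition: build up to 3G.
2G: tangent at (1, 5): λ = (3·1² + 7)/(2·5) ≡ 10/10. 10⁻¹ ≡ 12 (mod 17), so λ ≡ 10·12 ≡ 1.
  x = λ² - 1 - 1 = 1 - 2 ≡ 16; y = λ·(1 - 16) - 5 ≡ 14. → (16, 14)
3G: (16, 14) + (1, 5). λ = (5 - 14)/(1 - 16) ≡ 8/2 mod 17. 2⁻¹ ≡ 9 (mod 17) since 2·9 = 18 ≡ 1, so λ ≡ 4.
  x = λ² - 16 - 1 = 16 - 17 ≡ 16; y = λ·(16 - 16) - 14 ≡ 3. → (16, 3)
3G = (16, 3).
Next 3H:
Repeated addition: build up to 3H.
2H: tangent at (7, 1): λ = (3·7² + 7)/(2·1) ≡ 1/2. 2⁻¹ ≡ 9 (mod 17) since 2·9 = 18 ≡ 1, so λ ≡ 1·9 ≡ 9.
  x = λ² - 7 - 7 = 81 - 14 ≡ 16; y = λ·(7 - 16) - 1 ≡ 3. → (16, 3)
3H: (16, 3) + (7, 1). λ = (1 - 3)/(7 - 16) ≡ 15/8 mod 17. 8⁻¹ ≡ 15 (mod 17), so λ ≡ 4.
  x = λ² - 16 - 7 = 16 - 23 ≡ 10; y = λ·(16 - 10) - 3 ≡ 4. → (10, 4)
3H = (10, 4).
Finally 3G + 3H:
(16, 3) + (10, 4). λ = (4 - 3)/(10 - 16) ≡ 1/11 mod 17. 11⁻¹ ≡ 14 (mod 17), so λ ≡ 14.
  x = λ² - 16 - 10 = 196 - 26 ≡ 0; y = λ·(16 - 0) - 3 ≡ 0. → (0, 0)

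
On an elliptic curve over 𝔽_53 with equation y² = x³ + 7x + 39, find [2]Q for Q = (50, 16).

tangent at (50, 16): λ = (3·50² + 7)/(2·16) ≡ 34/32. 32⁻¹ ≡ 5 (mod 53) since 32·5 = 160 ≡ 1, so λ ≡ 34·5 ≡ 11.
  x = λ² - 50 - 50 = 121 - 100 ≡ 21; y = λ·(50 - 21) - 16 ≡ 38. → (21, 38)

(21, 38)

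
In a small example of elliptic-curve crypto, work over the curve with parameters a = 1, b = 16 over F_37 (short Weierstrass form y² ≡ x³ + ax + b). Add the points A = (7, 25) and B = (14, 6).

(6, 4)

(7, 25) + (14, 6). λ = (6 - 25)/(14 - 7) ≡ 18/7 mod 37. 7⁻¹ ≡ 16 (mod 37) since 7·16 = 112 ≡ 1, so λ ≡ 29.
  x = λ² - 7 - 14 = 841 - 21 ≡ 6; y = λ·(7 - 6) - 25 ≡ 4. → (6, 4)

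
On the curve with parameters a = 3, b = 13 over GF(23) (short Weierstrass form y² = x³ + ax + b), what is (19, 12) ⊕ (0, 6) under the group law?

(12, 12)

(19, 12) + (0, 6). λ = (6 - 12)/(0 - 19) ≡ 17/4 mod 23. 4⁻¹ ≡ 6 (mod 23), so λ ≡ 10.
  x = λ² - 19 - 0 = 100 - 19 ≡ 12; y = λ·(19 - 12) - 12 ≡ 12. → (12, 12)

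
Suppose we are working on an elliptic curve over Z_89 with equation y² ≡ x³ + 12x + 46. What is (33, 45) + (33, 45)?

tangent at (33, 45): λ = (3·33² + 12)/(2·45) ≡ 75/1. 1⁻¹ ≡ 1 (mod 89), so λ ≡ 75·1 ≡ 75.
  x = λ² - 33 - 33 = 5625 - 66 ≡ 41; y = λ·(33 - 41) - 45 ≡ 67. → (41, 67)

(41, 67)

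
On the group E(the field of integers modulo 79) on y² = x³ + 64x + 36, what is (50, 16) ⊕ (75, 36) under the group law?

(50, 16) + (75, 36). λ = (36 - 16)/(75 - 50) ≡ 20/25 mod 79. 25⁻¹ ≡ 19 (mod 79) since 25·19 = 475 ≡ 1, so λ ≡ 64.
  x = λ² - 50 - 75 = 4096 - 125 ≡ 21; y = λ·(50 - 21) - 16 ≡ 23. → (21, 23)

(21, 23)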